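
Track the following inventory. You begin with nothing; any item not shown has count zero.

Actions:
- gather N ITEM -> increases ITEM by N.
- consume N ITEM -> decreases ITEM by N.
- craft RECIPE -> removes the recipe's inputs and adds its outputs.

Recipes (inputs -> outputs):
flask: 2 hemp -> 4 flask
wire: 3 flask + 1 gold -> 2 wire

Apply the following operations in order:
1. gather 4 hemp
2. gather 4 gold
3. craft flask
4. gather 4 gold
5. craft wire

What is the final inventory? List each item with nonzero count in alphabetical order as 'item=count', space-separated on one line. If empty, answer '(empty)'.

After 1 (gather 4 hemp): hemp=4
After 2 (gather 4 gold): gold=4 hemp=4
After 3 (craft flask): flask=4 gold=4 hemp=2
After 4 (gather 4 gold): flask=4 gold=8 hemp=2
After 5 (craft wire): flask=1 gold=7 hemp=2 wire=2

Answer: flask=1 gold=7 hemp=2 wire=2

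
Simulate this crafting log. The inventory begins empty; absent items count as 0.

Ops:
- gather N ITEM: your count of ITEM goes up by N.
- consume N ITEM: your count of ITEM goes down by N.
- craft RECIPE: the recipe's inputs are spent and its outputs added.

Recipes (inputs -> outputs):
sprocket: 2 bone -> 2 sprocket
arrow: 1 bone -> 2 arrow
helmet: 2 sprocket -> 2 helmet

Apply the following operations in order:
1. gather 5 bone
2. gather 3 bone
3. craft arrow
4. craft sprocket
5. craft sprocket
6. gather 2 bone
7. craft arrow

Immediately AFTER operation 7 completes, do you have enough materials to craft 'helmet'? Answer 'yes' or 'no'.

After 1 (gather 5 bone): bone=5
After 2 (gather 3 bone): bone=8
After 3 (craft arrow): arrow=2 bone=7
After 4 (craft sprocket): arrow=2 bone=5 sprocket=2
After 5 (craft sprocket): arrow=2 bone=3 sprocket=4
After 6 (gather 2 bone): arrow=2 bone=5 sprocket=4
After 7 (craft arrow): arrow=4 bone=4 sprocket=4

Answer: yes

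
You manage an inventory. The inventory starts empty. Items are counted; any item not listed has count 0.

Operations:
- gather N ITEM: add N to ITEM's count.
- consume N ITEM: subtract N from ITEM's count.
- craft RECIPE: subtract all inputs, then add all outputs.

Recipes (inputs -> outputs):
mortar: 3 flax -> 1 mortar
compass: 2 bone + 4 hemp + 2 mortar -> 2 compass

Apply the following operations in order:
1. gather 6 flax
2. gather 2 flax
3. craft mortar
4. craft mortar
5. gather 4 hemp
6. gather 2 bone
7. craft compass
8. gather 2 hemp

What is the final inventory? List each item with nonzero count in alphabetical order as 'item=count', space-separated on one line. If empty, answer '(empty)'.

After 1 (gather 6 flax): flax=6
After 2 (gather 2 flax): flax=8
After 3 (craft mortar): flax=5 mortar=1
After 4 (craft mortar): flax=2 mortar=2
After 5 (gather 4 hemp): flax=2 hemp=4 mortar=2
After 6 (gather 2 bone): bone=2 flax=2 hemp=4 mortar=2
After 7 (craft compass): compass=2 flax=2
After 8 (gather 2 hemp): compass=2 flax=2 hemp=2

Answer: compass=2 flax=2 hemp=2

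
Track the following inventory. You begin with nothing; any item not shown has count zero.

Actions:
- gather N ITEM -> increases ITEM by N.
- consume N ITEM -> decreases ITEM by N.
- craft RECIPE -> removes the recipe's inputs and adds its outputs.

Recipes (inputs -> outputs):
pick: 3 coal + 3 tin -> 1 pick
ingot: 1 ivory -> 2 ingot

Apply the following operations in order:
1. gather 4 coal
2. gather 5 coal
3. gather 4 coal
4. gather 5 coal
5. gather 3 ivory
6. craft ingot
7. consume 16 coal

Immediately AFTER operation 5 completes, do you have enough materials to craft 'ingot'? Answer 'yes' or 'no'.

Answer: yes

Derivation:
After 1 (gather 4 coal): coal=4
After 2 (gather 5 coal): coal=9
After 3 (gather 4 coal): coal=13
After 4 (gather 5 coal): coal=18
After 5 (gather 3 ivory): coal=18 ivory=3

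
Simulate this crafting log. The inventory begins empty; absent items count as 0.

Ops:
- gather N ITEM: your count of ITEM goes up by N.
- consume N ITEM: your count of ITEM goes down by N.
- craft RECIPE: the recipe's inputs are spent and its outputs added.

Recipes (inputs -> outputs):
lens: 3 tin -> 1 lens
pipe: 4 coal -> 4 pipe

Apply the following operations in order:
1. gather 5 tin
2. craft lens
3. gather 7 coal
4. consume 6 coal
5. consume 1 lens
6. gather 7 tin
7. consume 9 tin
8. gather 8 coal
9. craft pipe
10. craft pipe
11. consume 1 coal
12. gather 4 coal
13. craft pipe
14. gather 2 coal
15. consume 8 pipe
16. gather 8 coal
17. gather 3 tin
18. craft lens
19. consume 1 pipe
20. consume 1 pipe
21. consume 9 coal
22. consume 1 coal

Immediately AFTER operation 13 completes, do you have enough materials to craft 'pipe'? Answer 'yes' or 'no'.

Answer: no

Derivation:
After 1 (gather 5 tin): tin=5
After 2 (craft lens): lens=1 tin=2
After 3 (gather 7 coal): coal=7 lens=1 tin=2
After 4 (consume 6 coal): coal=1 lens=1 tin=2
After 5 (consume 1 lens): coal=1 tin=2
After 6 (gather 7 tin): coal=1 tin=9
After 7 (consume 9 tin): coal=1
After 8 (gather 8 coal): coal=9
After 9 (craft pipe): coal=5 pipe=4
After 10 (craft pipe): coal=1 pipe=8
After 11 (consume 1 coal): pipe=8
After 12 (gather 4 coal): coal=4 pipe=8
After 13 (craft pipe): pipe=12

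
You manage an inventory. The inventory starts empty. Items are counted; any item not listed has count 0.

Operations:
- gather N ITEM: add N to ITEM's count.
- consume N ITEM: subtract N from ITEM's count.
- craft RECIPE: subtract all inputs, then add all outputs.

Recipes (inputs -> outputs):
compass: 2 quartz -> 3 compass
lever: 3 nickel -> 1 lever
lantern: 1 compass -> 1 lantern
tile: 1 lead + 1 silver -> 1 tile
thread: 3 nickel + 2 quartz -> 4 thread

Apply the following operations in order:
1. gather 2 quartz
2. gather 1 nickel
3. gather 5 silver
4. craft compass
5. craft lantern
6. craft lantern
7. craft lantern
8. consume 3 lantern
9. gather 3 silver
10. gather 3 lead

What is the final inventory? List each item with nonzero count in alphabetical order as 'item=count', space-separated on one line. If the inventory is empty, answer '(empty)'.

After 1 (gather 2 quartz): quartz=2
After 2 (gather 1 nickel): nickel=1 quartz=2
After 3 (gather 5 silver): nickel=1 quartz=2 silver=5
After 4 (craft compass): compass=3 nickel=1 silver=5
After 5 (craft lantern): compass=2 lantern=1 nickel=1 silver=5
After 6 (craft lantern): compass=1 lantern=2 nickel=1 silver=5
After 7 (craft lantern): lantern=3 nickel=1 silver=5
After 8 (consume 3 lantern): nickel=1 silver=5
After 9 (gather 3 silver): nickel=1 silver=8
After 10 (gather 3 lead): lead=3 nickel=1 silver=8

Answer: lead=3 nickel=1 silver=8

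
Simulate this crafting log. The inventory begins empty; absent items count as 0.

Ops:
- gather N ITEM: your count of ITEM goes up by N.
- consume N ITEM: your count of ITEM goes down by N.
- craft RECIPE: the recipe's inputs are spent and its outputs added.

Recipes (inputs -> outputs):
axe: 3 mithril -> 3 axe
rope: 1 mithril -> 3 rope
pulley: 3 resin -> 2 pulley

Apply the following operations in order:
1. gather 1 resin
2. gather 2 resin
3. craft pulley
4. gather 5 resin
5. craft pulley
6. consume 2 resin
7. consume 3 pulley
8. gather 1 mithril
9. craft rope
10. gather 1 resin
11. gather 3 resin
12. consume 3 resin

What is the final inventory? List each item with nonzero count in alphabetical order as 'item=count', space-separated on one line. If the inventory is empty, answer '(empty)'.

Answer: pulley=1 resin=1 rope=3

Derivation:
After 1 (gather 1 resin): resin=1
After 2 (gather 2 resin): resin=3
After 3 (craft pulley): pulley=2
After 4 (gather 5 resin): pulley=2 resin=5
After 5 (craft pulley): pulley=4 resin=2
After 6 (consume 2 resin): pulley=4
After 7 (consume 3 pulley): pulley=1
After 8 (gather 1 mithril): mithril=1 pulley=1
After 9 (craft rope): pulley=1 rope=3
After 10 (gather 1 resin): pulley=1 resin=1 rope=3
After 11 (gather 3 resin): pulley=1 resin=4 rope=3
After 12 (consume 3 resin): pulley=1 resin=1 rope=3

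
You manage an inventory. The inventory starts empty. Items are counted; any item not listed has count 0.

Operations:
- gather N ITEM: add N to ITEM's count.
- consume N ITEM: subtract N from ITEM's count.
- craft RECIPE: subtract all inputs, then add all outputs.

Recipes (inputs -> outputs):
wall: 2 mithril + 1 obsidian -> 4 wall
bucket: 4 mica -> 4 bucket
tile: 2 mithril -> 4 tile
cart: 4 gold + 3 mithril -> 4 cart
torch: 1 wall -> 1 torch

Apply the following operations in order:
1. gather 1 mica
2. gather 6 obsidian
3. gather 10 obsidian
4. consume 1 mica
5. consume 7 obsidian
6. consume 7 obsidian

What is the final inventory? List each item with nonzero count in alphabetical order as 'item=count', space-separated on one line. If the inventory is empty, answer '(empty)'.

After 1 (gather 1 mica): mica=1
After 2 (gather 6 obsidian): mica=1 obsidian=6
After 3 (gather 10 obsidian): mica=1 obsidian=16
After 4 (consume 1 mica): obsidian=16
After 5 (consume 7 obsidian): obsidian=9
After 6 (consume 7 obsidian): obsidian=2

Answer: obsidian=2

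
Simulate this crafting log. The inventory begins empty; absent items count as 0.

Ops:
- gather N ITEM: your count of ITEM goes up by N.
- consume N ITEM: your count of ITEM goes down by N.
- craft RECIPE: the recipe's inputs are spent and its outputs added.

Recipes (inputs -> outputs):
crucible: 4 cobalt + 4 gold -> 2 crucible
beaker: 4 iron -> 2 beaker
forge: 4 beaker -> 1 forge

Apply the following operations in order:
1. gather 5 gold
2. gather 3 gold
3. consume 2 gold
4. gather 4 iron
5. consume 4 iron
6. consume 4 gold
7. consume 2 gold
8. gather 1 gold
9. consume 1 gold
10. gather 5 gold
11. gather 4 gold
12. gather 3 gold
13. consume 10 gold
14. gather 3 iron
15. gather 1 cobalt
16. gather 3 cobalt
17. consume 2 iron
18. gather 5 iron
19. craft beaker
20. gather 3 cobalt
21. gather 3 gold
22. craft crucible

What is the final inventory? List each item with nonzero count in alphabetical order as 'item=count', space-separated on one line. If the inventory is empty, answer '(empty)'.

Answer: beaker=2 cobalt=3 crucible=2 gold=1 iron=2

Derivation:
After 1 (gather 5 gold): gold=5
After 2 (gather 3 gold): gold=8
After 3 (consume 2 gold): gold=6
After 4 (gather 4 iron): gold=6 iron=4
After 5 (consume 4 iron): gold=6
After 6 (consume 4 gold): gold=2
After 7 (consume 2 gold): (empty)
After 8 (gather 1 gold): gold=1
After 9 (consume 1 gold): (empty)
After 10 (gather 5 gold): gold=5
After 11 (gather 4 gold): gold=9
After 12 (gather 3 gold): gold=12
After 13 (consume 10 gold): gold=2
After 14 (gather 3 iron): gold=2 iron=3
After 15 (gather 1 cobalt): cobalt=1 gold=2 iron=3
After 16 (gather 3 cobalt): cobalt=4 gold=2 iron=3
After 17 (consume 2 iron): cobalt=4 gold=2 iron=1
After 18 (gather 5 iron): cobalt=4 gold=2 iron=6
After 19 (craft beaker): beaker=2 cobalt=4 gold=2 iron=2
After 20 (gather 3 cobalt): beaker=2 cobalt=7 gold=2 iron=2
After 21 (gather 3 gold): beaker=2 cobalt=7 gold=5 iron=2
After 22 (craft crucible): beaker=2 cobalt=3 crucible=2 gold=1 iron=2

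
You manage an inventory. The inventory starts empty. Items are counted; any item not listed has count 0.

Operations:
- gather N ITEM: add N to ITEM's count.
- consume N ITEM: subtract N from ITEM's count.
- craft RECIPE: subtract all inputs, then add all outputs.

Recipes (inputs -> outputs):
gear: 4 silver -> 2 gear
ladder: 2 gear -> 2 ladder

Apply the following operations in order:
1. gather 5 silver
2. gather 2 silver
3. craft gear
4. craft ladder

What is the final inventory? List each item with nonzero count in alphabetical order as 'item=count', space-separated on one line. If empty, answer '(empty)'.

Answer: ladder=2 silver=3

Derivation:
After 1 (gather 5 silver): silver=5
After 2 (gather 2 silver): silver=7
After 3 (craft gear): gear=2 silver=3
After 4 (craft ladder): ladder=2 silver=3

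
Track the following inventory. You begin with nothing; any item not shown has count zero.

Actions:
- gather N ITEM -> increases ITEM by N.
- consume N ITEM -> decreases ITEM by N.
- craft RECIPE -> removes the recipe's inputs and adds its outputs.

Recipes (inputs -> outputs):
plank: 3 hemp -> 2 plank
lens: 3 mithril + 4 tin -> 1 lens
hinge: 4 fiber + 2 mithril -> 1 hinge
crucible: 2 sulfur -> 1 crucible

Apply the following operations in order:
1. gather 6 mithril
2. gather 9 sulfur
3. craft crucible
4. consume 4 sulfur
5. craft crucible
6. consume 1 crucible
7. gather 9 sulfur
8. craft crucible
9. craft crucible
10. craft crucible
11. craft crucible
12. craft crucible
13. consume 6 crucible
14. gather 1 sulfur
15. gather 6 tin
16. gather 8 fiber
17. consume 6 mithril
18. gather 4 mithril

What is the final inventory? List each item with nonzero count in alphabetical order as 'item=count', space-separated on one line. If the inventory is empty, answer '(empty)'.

After 1 (gather 6 mithril): mithril=6
After 2 (gather 9 sulfur): mithril=6 sulfur=9
After 3 (craft crucible): crucible=1 mithril=6 sulfur=7
After 4 (consume 4 sulfur): crucible=1 mithril=6 sulfur=3
After 5 (craft crucible): crucible=2 mithril=6 sulfur=1
After 6 (consume 1 crucible): crucible=1 mithril=6 sulfur=1
After 7 (gather 9 sulfur): crucible=1 mithril=6 sulfur=10
After 8 (craft crucible): crucible=2 mithril=6 sulfur=8
After 9 (craft crucible): crucible=3 mithril=6 sulfur=6
After 10 (craft crucible): crucible=4 mithril=6 sulfur=4
After 11 (craft crucible): crucible=5 mithril=6 sulfur=2
After 12 (craft crucible): crucible=6 mithril=6
After 13 (consume 6 crucible): mithril=6
After 14 (gather 1 sulfur): mithril=6 sulfur=1
After 15 (gather 6 tin): mithril=6 sulfur=1 tin=6
After 16 (gather 8 fiber): fiber=8 mithril=6 sulfur=1 tin=6
After 17 (consume 6 mithril): fiber=8 sulfur=1 tin=6
After 18 (gather 4 mithril): fiber=8 mithril=4 sulfur=1 tin=6

Answer: fiber=8 mithril=4 sulfur=1 tin=6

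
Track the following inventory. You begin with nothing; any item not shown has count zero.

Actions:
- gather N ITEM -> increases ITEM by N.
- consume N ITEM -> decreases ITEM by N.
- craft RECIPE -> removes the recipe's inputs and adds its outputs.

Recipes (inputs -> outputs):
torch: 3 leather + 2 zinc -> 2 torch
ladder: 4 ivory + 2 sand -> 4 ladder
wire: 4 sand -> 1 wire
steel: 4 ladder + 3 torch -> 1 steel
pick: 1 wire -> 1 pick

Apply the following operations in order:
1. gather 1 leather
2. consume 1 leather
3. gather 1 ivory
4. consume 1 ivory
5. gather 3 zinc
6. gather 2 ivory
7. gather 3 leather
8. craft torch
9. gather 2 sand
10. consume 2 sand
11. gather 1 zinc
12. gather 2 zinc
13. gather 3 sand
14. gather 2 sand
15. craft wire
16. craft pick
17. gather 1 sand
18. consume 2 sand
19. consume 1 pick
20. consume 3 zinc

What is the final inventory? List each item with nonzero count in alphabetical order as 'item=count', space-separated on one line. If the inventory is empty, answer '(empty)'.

Answer: ivory=2 torch=2 zinc=1

Derivation:
After 1 (gather 1 leather): leather=1
After 2 (consume 1 leather): (empty)
After 3 (gather 1 ivory): ivory=1
After 4 (consume 1 ivory): (empty)
After 5 (gather 3 zinc): zinc=3
After 6 (gather 2 ivory): ivory=2 zinc=3
After 7 (gather 3 leather): ivory=2 leather=3 zinc=3
After 8 (craft torch): ivory=2 torch=2 zinc=1
After 9 (gather 2 sand): ivory=2 sand=2 torch=2 zinc=1
After 10 (consume 2 sand): ivory=2 torch=2 zinc=1
After 11 (gather 1 zinc): ivory=2 torch=2 zinc=2
After 12 (gather 2 zinc): ivory=2 torch=2 zinc=4
After 13 (gather 3 sand): ivory=2 sand=3 torch=2 zinc=4
After 14 (gather 2 sand): ivory=2 sand=5 torch=2 zinc=4
After 15 (craft wire): ivory=2 sand=1 torch=2 wire=1 zinc=4
After 16 (craft pick): ivory=2 pick=1 sand=1 torch=2 zinc=4
After 17 (gather 1 sand): ivory=2 pick=1 sand=2 torch=2 zinc=4
After 18 (consume 2 sand): ivory=2 pick=1 torch=2 zinc=4
After 19 (consume 1 pick): ivory=2 torch=2 zinc=4
After 20 (consume 3 zinc): ivory=2 torch=2 zinc=1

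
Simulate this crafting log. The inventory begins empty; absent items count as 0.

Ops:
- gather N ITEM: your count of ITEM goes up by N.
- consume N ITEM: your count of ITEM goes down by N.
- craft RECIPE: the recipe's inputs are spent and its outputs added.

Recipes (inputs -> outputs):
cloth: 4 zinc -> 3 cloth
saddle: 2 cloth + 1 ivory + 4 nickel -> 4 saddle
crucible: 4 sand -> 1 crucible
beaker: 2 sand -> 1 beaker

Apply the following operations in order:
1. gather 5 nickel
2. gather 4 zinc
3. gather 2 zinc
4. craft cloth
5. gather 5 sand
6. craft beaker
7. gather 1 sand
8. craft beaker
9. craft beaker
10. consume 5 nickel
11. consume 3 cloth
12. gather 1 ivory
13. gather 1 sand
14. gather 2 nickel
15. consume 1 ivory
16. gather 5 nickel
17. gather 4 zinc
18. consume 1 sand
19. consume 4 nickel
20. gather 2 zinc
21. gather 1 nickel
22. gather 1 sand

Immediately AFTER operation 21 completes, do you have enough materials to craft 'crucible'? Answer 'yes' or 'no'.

After 1 (gather 5 nickel): nickel=5
After 2 (gather 4 zinc): nickel=5 zinc=4
After 3 (gather 2 zinc): nickel=5 zinc=6
After 4 (craft cloth): cloth=3 nickel=5 zinc=2
After 5 (gather 5 sand): cloth=3 nickel=5 sand=5 zinc=2
After 6 (craft beaker): beaker=1 cloth=3 nickel=5 sand=3 zinc=2
After 7 (gather 1 sand): beaker=1 cloth=3 nickel=5 sand=4 zinc=2
After 8 (craft beaker): beaker=2 cloth=3 nickel=5 sand=2 zinc=2
After 9 (craft beaker): beaker=3 cloth=3 nickel=5 zinc=2
After 10 (consume 5 nickel): beaker=3 cloth=3 zinc=2
After 11 (consume 3 cloth): beaker=3 zinc=2
After 12 (gather 1 ivory): beaker=3 ivory=1 zinc=2
After 13 (gather 1 sand): beaker=3 ivory=1 sand=1 zinc=2
After 14 (gather 2 nickel): beaker=3 ivory=1 nickel=2 sand=1 zinc=2
After 15 (consume 1 ivory): beaker=3 nickel=2 sand=1 zinc=2
After 16 (gather 5 nickel): beaker=3 nickel=7 sand=1 zinc=2
After 17 (gather 4 zinc): beaker=3 nickel=7 sand=1 zinc=6
After 18 (consume 1 sand): beaker=3 nickel=7 zinc=6
After 19 (consume 4 nickel): beaker=3 nickel=3 zinc=6
After 20 (gather 2 zinc): beaker=3 nickel=3 zinc=8
After 21 (gather 1 nickel): beaker=3 nickel=4 zinc=8

Answer: no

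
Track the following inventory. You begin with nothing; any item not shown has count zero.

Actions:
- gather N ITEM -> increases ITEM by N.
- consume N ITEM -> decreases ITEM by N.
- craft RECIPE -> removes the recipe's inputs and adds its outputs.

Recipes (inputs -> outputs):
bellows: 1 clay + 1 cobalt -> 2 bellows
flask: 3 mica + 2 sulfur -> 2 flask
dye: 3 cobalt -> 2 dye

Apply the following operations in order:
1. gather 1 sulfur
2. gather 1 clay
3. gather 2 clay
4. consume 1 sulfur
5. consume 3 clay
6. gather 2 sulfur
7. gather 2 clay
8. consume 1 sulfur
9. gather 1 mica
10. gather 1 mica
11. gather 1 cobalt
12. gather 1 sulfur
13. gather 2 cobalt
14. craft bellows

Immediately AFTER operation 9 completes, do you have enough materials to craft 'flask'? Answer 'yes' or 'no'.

Answer: no

Derivation:
After 1 (gather 1 sulfur): sulfur=1
After 2 (gather 1 clay): clay=1 sulfur=1
After 3 (gather 2 clay): clay=3 sulfur=1
After 4 (consume 1 sulfur): clay=3
After 5 (consume 3 clay): (empty)
After 6 (gather 2 sulfur): sulfur=2
After 7 (gather 2 clay): clay=2 sulfur=2
After 8 (consume 1 sulfur): clay=2 sulfur=1
After 9 (gather 1 mica): clay=2 mica=1 sulfur=1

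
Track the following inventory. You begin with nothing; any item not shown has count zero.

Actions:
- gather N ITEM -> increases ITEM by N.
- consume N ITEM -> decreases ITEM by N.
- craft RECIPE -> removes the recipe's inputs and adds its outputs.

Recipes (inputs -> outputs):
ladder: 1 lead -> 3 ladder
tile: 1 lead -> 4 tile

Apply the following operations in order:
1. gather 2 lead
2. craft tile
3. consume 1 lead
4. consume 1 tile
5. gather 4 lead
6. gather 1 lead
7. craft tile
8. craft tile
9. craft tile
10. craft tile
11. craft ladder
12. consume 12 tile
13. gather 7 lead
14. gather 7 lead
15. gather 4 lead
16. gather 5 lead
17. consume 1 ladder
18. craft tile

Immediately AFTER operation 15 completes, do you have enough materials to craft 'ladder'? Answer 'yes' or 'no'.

After 1 (gather 2 lead): lead=2
After 2 (craft tile): lead=1 tile=4
After 3 (consume 1 lead): tile=4
After 4 (consume 1 tile): tile=3
After 5 (gather 4 lead): lead=4 tile=3
After 6 (gather 1 lead): lead=5 tile=3
After 7 (craft tile): lead=4 tile=7
After 8 (craft tile): lead=3 tile=11
After 9 (craft tile): lead=2 tile=15
After 10 (craft tile): lead=1 tile=19
After 11 (craft ladder): ladder=3 tile=19
After 12 (consume 12 tile): ladder=3 tile=7
After 13 (gather 7 lead): ladder=3 lead=7 tile=7
After 14 (gather 7 lead): ladder=3 lead=14 tile=7
After 15 (gather 4 lead): ladder=3 lead=18 tile=7

Answer: yes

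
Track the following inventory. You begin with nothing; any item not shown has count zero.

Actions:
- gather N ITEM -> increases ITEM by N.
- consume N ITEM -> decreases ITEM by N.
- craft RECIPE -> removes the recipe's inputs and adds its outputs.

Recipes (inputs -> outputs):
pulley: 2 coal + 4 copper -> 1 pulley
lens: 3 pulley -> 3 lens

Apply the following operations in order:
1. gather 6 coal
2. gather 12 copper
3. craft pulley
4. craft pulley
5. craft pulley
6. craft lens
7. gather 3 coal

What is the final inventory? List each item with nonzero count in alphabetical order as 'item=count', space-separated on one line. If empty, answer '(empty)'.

Answer: coal=3 lens=3

Derivation:
After 1 (gather 6 coal): coal=6
After 2 (gather 12 copper): coal=6 copper=12
After 3 (craft pulley): coal=4 copper=8 pulley=1
After 4 (craft pulley): coal=2 copper=4 pulley=2
After 5 (craft pulley): pulley=3
After 6 (craft lens): lens=3
After 7 (gather 3 coal): coal=3 lens=3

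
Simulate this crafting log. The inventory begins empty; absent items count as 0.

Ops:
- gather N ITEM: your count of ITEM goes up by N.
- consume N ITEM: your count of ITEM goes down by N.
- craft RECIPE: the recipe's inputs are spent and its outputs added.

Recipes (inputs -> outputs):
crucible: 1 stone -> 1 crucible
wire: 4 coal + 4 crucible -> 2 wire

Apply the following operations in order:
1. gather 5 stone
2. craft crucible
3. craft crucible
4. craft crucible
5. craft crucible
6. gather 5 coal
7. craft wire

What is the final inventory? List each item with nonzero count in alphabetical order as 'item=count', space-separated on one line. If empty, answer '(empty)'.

After 1 (gather 5 stone): stone=5
After 2 (craft crucible): crucible=1 stone=4
After 3 (craft crucible): crucible=2 stone=3
After 4 (craft crucible): crucible=3 stone=2
After 5 (craft crucible): crucible=4 stone=1
After 6 (gather 5 coal): coal=5 crucible=4 stone=1
After 7 (craft wire): coal=1 stone=1 wire=2

Answer: coal=1 stone=1 wire=2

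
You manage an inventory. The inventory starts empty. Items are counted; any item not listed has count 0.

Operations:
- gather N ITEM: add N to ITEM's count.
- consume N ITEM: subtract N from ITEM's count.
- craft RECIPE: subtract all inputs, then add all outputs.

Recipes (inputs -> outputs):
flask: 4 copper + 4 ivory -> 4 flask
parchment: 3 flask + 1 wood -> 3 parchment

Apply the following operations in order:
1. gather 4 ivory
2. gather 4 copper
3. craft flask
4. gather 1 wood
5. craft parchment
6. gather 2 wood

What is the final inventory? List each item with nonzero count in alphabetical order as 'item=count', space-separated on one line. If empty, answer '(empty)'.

After 1 (gather 4 ivory): ivory=4
After 2 (gather 4 copper): copper=4 ivory=4
After 3 (craft flask): flask=4
After 4 (gather 1 wood): flask=4 wood=1
After 5 (craft parchment): flask=1 parchment=3
After 6 (gather 2 wood): flask=1 parchment=3 wood=2

Answer: flask=1 parchment=3 wood=2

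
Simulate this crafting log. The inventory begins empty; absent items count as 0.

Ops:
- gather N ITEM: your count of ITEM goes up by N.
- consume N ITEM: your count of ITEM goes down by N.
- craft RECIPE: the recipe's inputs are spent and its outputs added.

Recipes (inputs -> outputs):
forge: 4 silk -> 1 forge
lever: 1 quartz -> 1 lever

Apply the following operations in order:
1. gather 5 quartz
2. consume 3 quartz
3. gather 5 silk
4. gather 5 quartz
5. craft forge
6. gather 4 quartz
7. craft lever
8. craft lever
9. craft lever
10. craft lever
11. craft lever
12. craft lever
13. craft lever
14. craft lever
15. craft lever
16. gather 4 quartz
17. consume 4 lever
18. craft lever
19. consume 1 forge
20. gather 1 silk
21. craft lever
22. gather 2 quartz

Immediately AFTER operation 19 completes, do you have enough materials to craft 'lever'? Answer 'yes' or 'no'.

Answer: yes

Derivation:
After 1 (gather 5 quartz): quartz=5
After 2 (consume 3 quartz): quartz=2
After 3 (gather 5 silk): quartz=2 silk=5
After 4 (gather 5 quartz): quartz=7 silk=5
After 5 (craft forge): forge=1 quartz=7 silk=1
After 6 (gather 4 quartz): forge=1 quartz=11 silk=1
After 7 (craft lever): forge=1 lever=1 quartz=10 silk=1
After 8 (craft lever): forge=1 lever=2 quartz=9 silk=1
After 9 (craft lever): forge=1 lever=3 quartz=8 silk=1
After 10 (craft lever): forge=1 lever=4 quartz=7 silk=1
After 11 (craft lever): forge=1 lever=5 quartz=6 silk=1
After 12 (craft lever): forge=1 lever=6 quartz=5 silk=1
After 13 (craft lever): forge=1 lever=7 quartz=4 silk=1
After 14 (craft lever): forge=1 lever=8 quartz=3 silk=1
After 15 (craft lever): forge=1 lever=9 quartz=2 silk=1
After 16 (gather 4 quartz): forge=1 lever=9 quartz=6 silk=1
After 17 (consume 4 lever): forge=1 lever=5 quartz=6 silk=1
After 18 (craft lever): forge=1 lever=6 quartz=5 silk=1
After 19 (consume 1 forge): lever=6 quartz=5 silk=1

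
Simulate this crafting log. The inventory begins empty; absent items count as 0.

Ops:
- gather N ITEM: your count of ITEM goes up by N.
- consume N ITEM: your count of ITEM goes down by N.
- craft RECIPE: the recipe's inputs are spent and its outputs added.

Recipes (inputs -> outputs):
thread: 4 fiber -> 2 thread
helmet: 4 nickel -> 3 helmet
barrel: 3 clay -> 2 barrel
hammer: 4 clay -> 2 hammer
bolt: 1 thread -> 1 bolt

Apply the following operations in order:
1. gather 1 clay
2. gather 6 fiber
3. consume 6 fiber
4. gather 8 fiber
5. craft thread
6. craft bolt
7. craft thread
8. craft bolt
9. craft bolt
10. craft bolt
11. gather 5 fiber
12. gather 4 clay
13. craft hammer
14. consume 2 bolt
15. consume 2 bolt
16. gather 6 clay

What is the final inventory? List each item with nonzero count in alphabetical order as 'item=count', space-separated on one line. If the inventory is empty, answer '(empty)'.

After 1 (gather 1 clay): clay=1
After 2 (gather 6 fiber): clay=1 fiber=6
After 3 (consume 6 fiber): clay=1
After 4 (gather 8 fiber): clay=1 fiber=8
After 5 (craft thread): clay=1 fiber=4 thread=2
After 6 (craft bolt): bolt=1 clay=1 fiber=4 thread=1
After 7 (craft thread): bolt=1 clay=1 thread=3
After 8 (craft bolt): bolt=2 clay=1 thread=2
After 9 (craft bolt): bolt=3 clay=1 thread=1
After 10 (craft bolt): bolt=4 clay=1
After 11 (gather 5 fiber): bolt=4 clay=1 fiber=5
After 12 (gather 4 clay): bolt=4 clay=5 fiber=5
After 13 (craft hammer): bolt=4 clay=1 fiber=5 hammer=2
After 14 (consume 2 bolt): bolt=2 clay=1 fiber=5 hammer=2
After 15 (consume 2 bolt): clay=1 fiber=5 hammer=2
After 16 (gather 6 clay): clay=7 fiber=5 hammer=2

Answer: clay=7 fiber=5 hammer=2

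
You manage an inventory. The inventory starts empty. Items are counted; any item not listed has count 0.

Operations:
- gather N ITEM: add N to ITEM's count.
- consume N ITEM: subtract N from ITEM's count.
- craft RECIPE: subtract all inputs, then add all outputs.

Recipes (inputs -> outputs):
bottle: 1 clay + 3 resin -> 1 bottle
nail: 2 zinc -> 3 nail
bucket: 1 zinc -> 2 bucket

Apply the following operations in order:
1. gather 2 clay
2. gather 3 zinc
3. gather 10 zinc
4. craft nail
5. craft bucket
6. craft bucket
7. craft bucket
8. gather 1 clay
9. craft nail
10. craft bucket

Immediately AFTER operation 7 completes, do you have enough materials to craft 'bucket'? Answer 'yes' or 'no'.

Answer: yes

Derivation:
After 1 (gather 2 clay): clay=2
After 2 (gather 3 zinc): clay=2 zinc=3
After 3 (gather 10 zinc): clay=2 zinc=13
After 4 (craft nail): clay=2 nail=3 zinc=11
After 5 (craft bucket): bucket=2 clay=2 nail=3 zinc=10
After 6 (craft bucket): bucket=4 clay=2 nail=3 zinc=9
After 7 (craft bucket): bucket=6 clay=2 nail=3 zinc=8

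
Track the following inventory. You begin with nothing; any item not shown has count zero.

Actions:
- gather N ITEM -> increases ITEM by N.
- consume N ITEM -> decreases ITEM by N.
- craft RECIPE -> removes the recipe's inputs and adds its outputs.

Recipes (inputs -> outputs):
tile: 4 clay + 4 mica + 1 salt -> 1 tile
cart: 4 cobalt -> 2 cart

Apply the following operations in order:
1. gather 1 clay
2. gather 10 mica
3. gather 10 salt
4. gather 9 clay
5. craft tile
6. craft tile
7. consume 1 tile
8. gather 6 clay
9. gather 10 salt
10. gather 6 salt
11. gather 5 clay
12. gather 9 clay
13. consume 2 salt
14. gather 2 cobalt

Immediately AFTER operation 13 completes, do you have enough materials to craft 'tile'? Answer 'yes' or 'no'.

After 1 (gather 1 clay): clay=1
After 2 (gather 10 mica): clay=1 mica=10
After 3 (gather 10 salt): clay=1 mica=10 salt=10
After 4 (gather 9 clay): clay=10 mica=10 salt=10
After 5 (craft tile): clay=6 mica=6 salt=9 tile=1
After 6 (craft tile): clay=2 mica=2 salt=8 tile=2
After 7 (consume 1 tile): clay=2 mica=2 salt=8 tile=1
After 8 (gather 6 clay): clay=8 mica=2 salt=8 tile=1
After 9 (gather 10 salt): clay=8 mica=2 salt=18 tile=1
After 10 (gather 6 salt): clay=8 mica=2 salt=24 tile=1
After 11 (gather 5 clay): clay=13 mica=2 salt=24 tile=1
After 12 (gather 9 clay): clay=22 mica=2 salt=24 tile=1
After 13 (consume 2 salt): clay=22 mica=2 salt=22 tile=1

Answer: no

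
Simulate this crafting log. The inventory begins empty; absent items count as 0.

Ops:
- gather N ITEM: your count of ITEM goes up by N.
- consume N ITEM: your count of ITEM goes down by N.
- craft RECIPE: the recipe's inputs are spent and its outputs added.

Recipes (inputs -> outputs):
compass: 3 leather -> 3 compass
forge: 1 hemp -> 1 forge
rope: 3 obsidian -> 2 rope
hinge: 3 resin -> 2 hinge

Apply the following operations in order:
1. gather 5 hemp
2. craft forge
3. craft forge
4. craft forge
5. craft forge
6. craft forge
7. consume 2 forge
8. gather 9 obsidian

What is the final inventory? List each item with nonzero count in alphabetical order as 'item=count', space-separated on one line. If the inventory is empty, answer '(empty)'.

Answer: forge=3 obsidian=9

Derivation:
After 1 (gather 5 hemp): hemp=5
After 2 (craft forge): forge=1 hemp=4
After 3 (craft forge): forge=2 hemp=3
After 4 (craft forge): forge=3 hemp=2
After 5 (craft forge): forge=4 hemp=1
After 6 (craft forge): forge=5
After 7 (consume 2 forge): forge=3
After 8 (gather 9 obsidian): forge=3 obsidian=9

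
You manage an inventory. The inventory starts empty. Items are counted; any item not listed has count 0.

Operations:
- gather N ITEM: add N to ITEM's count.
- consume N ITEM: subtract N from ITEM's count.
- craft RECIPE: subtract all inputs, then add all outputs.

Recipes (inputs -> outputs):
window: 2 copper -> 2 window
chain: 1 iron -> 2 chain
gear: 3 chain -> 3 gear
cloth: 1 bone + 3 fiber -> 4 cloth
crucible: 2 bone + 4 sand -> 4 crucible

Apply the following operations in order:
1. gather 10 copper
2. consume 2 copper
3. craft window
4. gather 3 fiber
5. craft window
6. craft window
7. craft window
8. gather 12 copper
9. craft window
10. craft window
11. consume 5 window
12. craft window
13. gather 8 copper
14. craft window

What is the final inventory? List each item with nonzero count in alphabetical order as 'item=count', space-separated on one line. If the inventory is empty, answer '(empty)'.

After 1 (gather 10 copper): copper=10
After 2 (consume 2 copper): copper=8
After 3 (craft window): copper=6 window=2
After 4 (gather 3 fiber): copper=6 fiber=3 window=2
After 5 (craft window): copper=4 fiber=3 window=4
After 6 (craft window): copper=2 fiber=3 window=6
After 7 (craft window): fiber=3 window=8
After 8 (gather 12 copper): copper=12 fiber=3 window=8
After 9 (craft window): copper=10 fiber=3 window=10
After 10 (craft window): copper=8 fiber=3 window=12
After 11 (consume 5 window): copper=8 fiber=3 window=7
After 12 (craft window): copper=6 fiber=3 window=9
After 13 (gather 8 copper): copper=14 fiber=3 window=9
After 14 (craft window): copper=12 fiber=3 window=11

Answer: copper=12 fiber=3 window=11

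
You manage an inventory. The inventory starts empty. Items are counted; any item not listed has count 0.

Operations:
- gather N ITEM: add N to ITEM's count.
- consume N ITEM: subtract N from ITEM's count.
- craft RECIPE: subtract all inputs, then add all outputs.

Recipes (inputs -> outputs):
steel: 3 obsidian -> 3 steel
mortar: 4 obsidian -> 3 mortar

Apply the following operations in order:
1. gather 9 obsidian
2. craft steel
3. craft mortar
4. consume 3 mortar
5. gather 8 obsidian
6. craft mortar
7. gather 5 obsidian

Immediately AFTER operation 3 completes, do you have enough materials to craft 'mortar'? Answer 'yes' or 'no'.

Answer: no

Derivation:
After 1 (gather 9 obsidian): obsidian=9
After 2 (craft steel): obsidian=6 steel=3
After 3 (craft mortar): mortar=3 obsidian=2 steel=3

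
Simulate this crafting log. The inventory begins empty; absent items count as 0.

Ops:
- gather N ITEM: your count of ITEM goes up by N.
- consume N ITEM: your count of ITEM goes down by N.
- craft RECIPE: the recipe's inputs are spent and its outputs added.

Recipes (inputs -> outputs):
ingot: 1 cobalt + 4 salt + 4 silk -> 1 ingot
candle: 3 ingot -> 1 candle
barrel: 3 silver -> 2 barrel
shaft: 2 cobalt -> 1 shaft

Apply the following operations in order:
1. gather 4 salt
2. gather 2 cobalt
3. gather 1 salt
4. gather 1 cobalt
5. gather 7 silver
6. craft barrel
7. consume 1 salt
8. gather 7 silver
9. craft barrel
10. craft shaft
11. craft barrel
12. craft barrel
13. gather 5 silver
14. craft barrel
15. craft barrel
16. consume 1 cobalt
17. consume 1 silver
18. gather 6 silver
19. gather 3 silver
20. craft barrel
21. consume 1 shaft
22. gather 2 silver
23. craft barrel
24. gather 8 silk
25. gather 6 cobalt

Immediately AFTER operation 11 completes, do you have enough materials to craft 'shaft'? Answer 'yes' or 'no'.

Answer: no

Derivation:
After 1 (gather 4 salt): salt=4
After 2 (gather 2 cobalt): cobalt=2 salt=4
After 3 (gather 1 salt): cobalt=2 salt=5
After 4 (gather 1 cobalt): cobalt=3 salt=5
After 5 (gather 7 silver): cobalt=3 salt=5 silver=7
After 6 (craft barrel): barrel=2 cobalt=3 salt=5 silver=4
After 7 (consume 1 salt): barrel=2 cobalt=3 salt=4 silver=4
After 8 (gather 7 silver): barrel=2 cobalt=3 salt=4 silver=11
After 9 (craft barrel): barrel=4 cobalt=3 salt=4 silver=8
After 10 (craft shaft): barrel=4 cobalt=1 salt=4 shaft=1 silver=8
After 11 (craft barrel): barrel=6 cobalt=1 salt=4 shaft=1 silver=5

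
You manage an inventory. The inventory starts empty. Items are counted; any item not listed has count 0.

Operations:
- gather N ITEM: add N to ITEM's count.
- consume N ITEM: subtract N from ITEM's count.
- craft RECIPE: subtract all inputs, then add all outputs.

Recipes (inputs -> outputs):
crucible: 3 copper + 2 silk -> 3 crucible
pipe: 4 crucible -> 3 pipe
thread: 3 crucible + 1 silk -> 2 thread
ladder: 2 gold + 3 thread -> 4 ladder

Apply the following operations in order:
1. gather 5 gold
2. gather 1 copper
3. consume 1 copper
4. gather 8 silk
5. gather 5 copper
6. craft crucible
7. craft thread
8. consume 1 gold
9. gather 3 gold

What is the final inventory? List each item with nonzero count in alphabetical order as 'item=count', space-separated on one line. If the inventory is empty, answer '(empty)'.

Answer: copper=2 gold=7 silk=5 thread=2

Derivation:
After 1 (gather 5 gold): gold=5
After 2 (gather 1 copper): copper=1 gold=5
After 3 (consume 1 copper): gold=5
After 4 (gather 8 silk): gold=5 silk=8
After 5 (gather 5 copper): copper=5 gold=5 silk=8
After 6 (craft crucible): copper=2 crucible=3 gold=5 silk=6
After 7 (craft thread): copper=2 gold=5 silk=5 thread=2
After 8 (consume 1 gold): copper=2 gold=4 silk=5 thread=2
After 9 (gather 3 gold): copper=2 gold=7 silk=5 thread=2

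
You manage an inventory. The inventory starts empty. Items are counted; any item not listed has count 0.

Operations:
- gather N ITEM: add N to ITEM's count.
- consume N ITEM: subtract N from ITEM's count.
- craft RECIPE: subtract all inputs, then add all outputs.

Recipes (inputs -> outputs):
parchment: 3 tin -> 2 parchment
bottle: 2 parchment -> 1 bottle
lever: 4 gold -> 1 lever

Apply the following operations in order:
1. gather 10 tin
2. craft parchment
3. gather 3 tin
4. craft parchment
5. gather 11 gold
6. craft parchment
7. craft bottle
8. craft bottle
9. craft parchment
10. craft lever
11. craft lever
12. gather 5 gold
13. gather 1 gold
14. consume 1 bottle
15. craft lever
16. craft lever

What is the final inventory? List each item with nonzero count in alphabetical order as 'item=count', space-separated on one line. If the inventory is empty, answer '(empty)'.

After 1 (gather 10 tin): tin=10
After 2 (craft parchment): parchment=2 tin=7
After 3 (gather 3 tin): parchment=2 tin=10
After 4 (craft parchment): parchment=4 tin=7
After 5 (gather 11 gold): gold=11 parchment=4 tin=7
After 6 (craft parchment): gold=11 parchment=6 tin=4
After 7 (craft bottle): bottle=1 gold=11 parchment=4 tin=4
After 8 (craft bottle): bottle=2 gold=11 parchment=2 tin=4
After 9 (craft parchment): bottle=2 gold=11 parchment=4 tin=1
After 10 (craft lever): bottle=2 gold=7 lever=1 parchment=4 tin=1
After 11 (craft lever): bottle=2 gold=3 lever=2 parchment=4 tin=1
After 12 (gather 5 gold): bottle=2 gold=8 lever=2 parchment=4 tin=1
After 13 (gather 1 gold): bottle=2 gold=9 lever=2 parchment=4 tin=1
After 14 (consume 1 bottle): bottle=1 gold=9 lever=2 parchment=4 tin=1
After 15 (craft lever): bottle=1 gold=5 lever=3 parchment=4 tin=1
After 16 (craft lever): bottle=1 gold=1 lever=4 parchment=4 tin=1

Answer: bottle=1 gold=1 lever=4 parchment=4 tin=1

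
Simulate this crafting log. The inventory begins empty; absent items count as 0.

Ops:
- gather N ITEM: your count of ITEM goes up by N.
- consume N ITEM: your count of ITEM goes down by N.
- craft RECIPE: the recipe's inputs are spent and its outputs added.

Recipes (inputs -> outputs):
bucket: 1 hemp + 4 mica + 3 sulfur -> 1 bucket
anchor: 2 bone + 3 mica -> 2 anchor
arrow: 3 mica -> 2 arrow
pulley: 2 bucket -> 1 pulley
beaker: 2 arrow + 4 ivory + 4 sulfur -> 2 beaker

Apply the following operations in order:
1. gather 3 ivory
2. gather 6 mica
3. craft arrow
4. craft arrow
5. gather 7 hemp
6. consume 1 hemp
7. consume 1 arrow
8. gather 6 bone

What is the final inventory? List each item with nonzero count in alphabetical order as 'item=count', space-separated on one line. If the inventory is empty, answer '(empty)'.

After 1 (gather 3 ivory): ivory=3
After 2 (gather 6 mica): ivory=3 mica=6
After 3 (craft arrow): arrow=2 ivory=3 mica=3
After 4 (craft arrow): arrow=4 ivory=3
After 5 (gather 7 hemp): arrow=4 hemp=7 ivory=3
After 6 (consume 1 hemp): arrow=4 hemp=6 ivory=3
After 7 (consume 1 arrow): arrow=3 hemp=6 ivory=3
After 8 (gather 6 bone): arrow=3 bone=6 hemp=6 ivory=3

Answer: arrow=3 bone=6 hemp=6 ivory=3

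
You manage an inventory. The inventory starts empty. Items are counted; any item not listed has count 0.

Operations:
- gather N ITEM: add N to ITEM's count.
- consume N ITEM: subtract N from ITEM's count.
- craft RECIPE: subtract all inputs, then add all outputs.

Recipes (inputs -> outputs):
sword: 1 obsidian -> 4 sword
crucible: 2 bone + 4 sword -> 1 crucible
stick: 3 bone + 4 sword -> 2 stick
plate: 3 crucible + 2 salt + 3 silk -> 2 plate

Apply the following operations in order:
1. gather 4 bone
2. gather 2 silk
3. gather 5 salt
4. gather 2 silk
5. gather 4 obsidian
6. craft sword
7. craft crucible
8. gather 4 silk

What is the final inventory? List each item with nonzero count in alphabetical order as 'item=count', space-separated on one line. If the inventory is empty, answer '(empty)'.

After 1 (gather 4 bone): bone=4
After 2 (gather 2 silk): bone=4 silk=2
After 3 (gather 5 salt): bone=4 salt=5 silk=2
After 4 (gather 2 silk): bone=4 salt=5 silk=4
After 5 (gather 4 obsidian): bone=4 obsidian=4 salt=5 silk=4
After 6 (craft sword): bone=4 obsidian=3 salt=5 silk=4 sword=4
After 7 (craft crucible): bone=2 crucible=1 obsidian=3 salt=5 silk=4
After 8 (gather 4 silk): bone=2 crucible=1 obsidian=3 salt=5 silk=8

Answer: bone=2 crucible=1 obsidian=3 salt=5 silk=8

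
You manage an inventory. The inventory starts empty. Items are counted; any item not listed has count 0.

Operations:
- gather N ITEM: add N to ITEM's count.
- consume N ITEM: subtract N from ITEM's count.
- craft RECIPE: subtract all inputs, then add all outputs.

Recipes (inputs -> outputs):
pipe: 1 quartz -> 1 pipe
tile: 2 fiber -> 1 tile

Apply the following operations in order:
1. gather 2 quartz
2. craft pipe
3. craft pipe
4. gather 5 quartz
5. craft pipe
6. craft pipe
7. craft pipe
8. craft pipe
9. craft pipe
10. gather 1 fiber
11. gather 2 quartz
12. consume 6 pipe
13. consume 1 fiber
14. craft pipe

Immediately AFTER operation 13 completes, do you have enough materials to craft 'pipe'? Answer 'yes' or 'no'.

After 1 (gather 2 quartz): quartz=2
After 2 (craft pipe): pipe=1 quartz=1
After 3 (craft pipe): pipe=2
After 4 (gather 5 quartz): pipe=2 quartz=5
After 5 (craft pipe): pipe=3 quartz=4
After 6 (craft pipe): pipe=4 quartz=3
After 7 (craft pipe): pipe=5 quartz=2
After 8 (craft pipe): pipe=6 quartz=1
After 9 (craft pipe): pipe=7
After 10 (gather 1 fiber): fiber=1 pipe=7
After 11 (gather 2 quartz): fiber=1 pipe=7 quartz=2
After 12 (consume 6 pipe): fiber=1 pipe=1 quartz=2
After 13 (consume 1 fiber): pipe=1 quartz=2

Answer: yes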